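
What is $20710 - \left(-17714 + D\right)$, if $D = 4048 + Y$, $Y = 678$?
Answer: $33698$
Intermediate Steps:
$D = 4726$ ($D = 4048 + 678 = 4726$)
$20710 - \left(-17714 + D\right) = 20710 - \left(-17714 + 4726\right) = 20710 - -12988 = 20710 + 12988 = 33698$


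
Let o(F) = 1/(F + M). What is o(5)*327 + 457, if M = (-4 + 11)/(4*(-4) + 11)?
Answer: 3287/6 ≈ 547.83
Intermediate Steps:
M = -7/5 (M = 7/(-16 + 11) = 7/(-5) = 7*(-⅕) = -7/5 ≈ -1.4000)
o(F) = 1/(-7/5 + F) (o(F) = 1/(F - 7/5) = 1/(-7/5 + F))
o(5)*327 + 457 = (5/(-7 + 5*5))*327 + 457 = (5/(-7 + 25))*327 + 457 = (5/18)*327 + 457 = 545/6 + 457 = 3287/6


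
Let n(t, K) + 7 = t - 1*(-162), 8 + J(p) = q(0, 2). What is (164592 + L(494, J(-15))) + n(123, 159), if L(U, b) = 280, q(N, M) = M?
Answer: 165150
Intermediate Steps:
J(p) = -6 (J(p) = -8 + 2 = -6)
n(t, K) = 155 + t (n(t, K) = -7 + (t - 1*(-162)) = -7 + (t + 162) = -7 + (162 + t) = 155 + t)
(164592 + L(494, J(-15))) + n(123, 159) = (164592 + 280) + (155 + 123) = 164872 + 278 = 165150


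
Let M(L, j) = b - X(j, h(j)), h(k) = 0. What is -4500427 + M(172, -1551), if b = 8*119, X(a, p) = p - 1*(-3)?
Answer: -4499478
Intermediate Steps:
X(a, p) = 3 + p (X(a, p) = p + 3 = 3 + p)
b = 952
M(L, j) = 949 (M(L, j) = 952 - (3 + 0) = 952 - 1*3 = 952 - 3 = 949)
-4500427 + M(172, -1551) = -4500427 + 949 = -4499478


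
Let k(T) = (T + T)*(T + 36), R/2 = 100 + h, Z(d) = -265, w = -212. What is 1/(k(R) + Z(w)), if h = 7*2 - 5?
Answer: 1/110479 ≈ 9.0515e-6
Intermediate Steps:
h = 9 (h = 14 - 5 = 9)
R = 218 (R = 2*(100 + 9) = 2*109 = 218)
k(T) = 2*T*(36 + T) (k(T) = (2*T)*(36 + T) = 2*T*(36 + T))
1/(k(R) + Z(w)) = 1/(2*218*(36 + 218) - 265) = 1/(2*218*254 - 265) = 1/(110744 - 265) = 1/110479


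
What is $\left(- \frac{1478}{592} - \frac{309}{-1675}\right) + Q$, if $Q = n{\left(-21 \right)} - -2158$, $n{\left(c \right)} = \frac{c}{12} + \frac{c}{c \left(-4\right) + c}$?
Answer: $\frac{3203271367}{1487400} \approx 2153.6$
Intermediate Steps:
$n{\left(c \right)} = - \frac{1}{3} + \frac{c}{12}$ ($n{\left(c \right)} = c \frac{1}{12} + \frac{c}{- 4 c + c} = \frac{c}{12} + \frac{c}{\left(-3\right) c} = \frac{c}{12} + c \left(- \frac{1}{3 c}\right) = \frac{c}{12} - \frac{1}{3} = - \frac{1}{3} + \frac{c}{12}$)
$Q = \frac{25871}{12}$ ($Q = \left(- \frac{1}{3} + \frac{1}{12} \left(-21\right)\right) - -2158 = \left(- \frac{1}{3} - \frac{7}{4}\right) + 2158 = - \frac{25}{12} + 2158 = \frac{25871}{12} \approx 2155.9$)
$\left(- \frac{1478}{592} - \frac{309}{-1675}\right) + Q = \left(- \frac{1478}{592} - \frac{309}{-1675}\right) + \frac{25871}{12} = \left(\left(-1478\right) \frac{1}{592} - - \frac{309}{1675}\right) + \frac{25871}{12} = \left(- \frac{739}{296} + \frac{309}{1675}\right) + \frac{25871}{12} = - \frac{1146361}{495800} + \frac{25871}{12} = \frac{3203271367}{1487400}$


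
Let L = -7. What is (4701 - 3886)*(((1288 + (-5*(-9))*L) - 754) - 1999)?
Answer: -1450700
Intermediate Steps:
(4701 - 3886)*(((1288 + (-5*(-9))*L) - 754) - 1999) = (4701 - 3886)*(((1288 - 5*(-9)*(-7)) - 754) - 1999) = 815*(((1288 + 45*(-7)) - 754) - 1999) = 815*(((1288 - 315) - 754) - 1999) = 815*((973 - 754) - 1999) = 815*(219 - 1999) = 815*(-1780) = -1450700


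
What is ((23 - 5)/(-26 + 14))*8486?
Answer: -12729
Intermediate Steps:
((23 - 5)/(-26 + 14))*8486 = (18/(-12))*8486 = (18*(-1/12))*8486 = -3/2*8486 = -12729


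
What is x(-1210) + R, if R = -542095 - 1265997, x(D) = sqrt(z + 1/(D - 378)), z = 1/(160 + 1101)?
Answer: -1808092 + sqrt(163701759)/1001234 ≈ -1.8081e+6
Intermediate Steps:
z = 1/1261 ≈ 0.00079302
x(D) = sqrt(1/1261 + 1/(-378 + D)) (x(D) = sqrt(1/1261 + 1/(D - 378)) = sqrt(1/1261 + 1/(-378 + D)))
R = -1808092
x(-1210) + R = sqrt(1261)*sqrt((883 - 1210)/(-378 - 1210))/1261 - 1808092 = sqrt(1261)*sqrt(-327/(-1588))/1261 - 1808092 = sqrt(1261)*sqrt(-1/1588*(-327))/1261 - 1808092 = sqrt(1261)*sqrt(327/1588)/1261 - 1808092 = sqrt(1261)*(sqrt(129819)/794)/1261 - 1808092 = sqrt(163701759)/1001234 - 1808092 = -1808092 + sqrt(163701759)/1001234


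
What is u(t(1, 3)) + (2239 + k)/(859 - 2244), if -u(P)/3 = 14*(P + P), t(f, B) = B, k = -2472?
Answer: -348787/1385 ≈ -251.83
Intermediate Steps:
u(P) = -84*P (u(P) = -42*(P + P) = -42*2*P = -84*P)
u(t(1, 3)) + (2239 + k)/(859 - 2244) = -84*3 + (2239 - 2472)/(859 - 2244) = -252 - 233/(-1385) = -252 - 233*(-1/1385) = -252 + 233/1385 = -348787/1385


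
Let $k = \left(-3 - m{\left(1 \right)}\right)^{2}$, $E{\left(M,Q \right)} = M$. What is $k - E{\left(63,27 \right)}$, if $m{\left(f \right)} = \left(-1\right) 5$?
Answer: $-59$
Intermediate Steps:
$m{\left(f \right)} = -5$
$k = 4$ ($k = \left(-3 - -5\right)^{2} = \left(-3 + 5\right)^{2} = 2^{2} = 4$)
$k - E{\left(63,27 \right)} = 4 - 63 = -59$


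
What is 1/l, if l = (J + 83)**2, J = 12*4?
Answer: 1/17161 ≈ 5.8272e-5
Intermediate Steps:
J = 48
l = 17161 (l = (48 + 83)**2 = 131**2 = 17161)
1/l = 1/17161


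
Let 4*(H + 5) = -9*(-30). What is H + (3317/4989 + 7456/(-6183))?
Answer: 1274165143/20564658 ≈ 61.959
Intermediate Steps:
H = 125/2 (H = -5 + (-9*(-30))/4 = -5 + (1/4)*270 = -5 + 135/2 = 125/2 ≈ 62.500)
H + (3317/4989 + 7456/(-6183)) = 125/2 + (3317/4989 + 7456/(-6183)) = 125/2 + (3317*(1/4989) + 7456*(-1/6183)) = 125/2 + (3317/4989 - 7456/6183) = 125/2 - 5562991/10282329 = 1274165143/20564658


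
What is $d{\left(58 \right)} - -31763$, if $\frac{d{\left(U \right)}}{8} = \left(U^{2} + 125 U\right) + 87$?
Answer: $117371$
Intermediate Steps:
$d{\left(U \right)} = 696 + 8 U^{2} + 1000 U$ ($d{\left(U \right)} = 8 \left(\left(U^{2} + 125 U\right) + 87\right) = 8 \left(87 + U^{2} + 125 U\right) = 696 + 8 U^{2} + 1000 U$)
$d{\left(58 \right)} - -31763 = \left(696 + 8 \cdot 58^{2} + 1000 \cdot 58\right) - -31763 = \left(696 + 8 \cdot 3364 + 58000\right) + 31763 = \left(696 + 26912 + 58000\right) + 31763 = 85608 + 31763 = 117371$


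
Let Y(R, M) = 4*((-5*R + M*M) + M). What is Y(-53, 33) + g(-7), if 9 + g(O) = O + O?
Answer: 5525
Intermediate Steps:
g(O) = -9 + 2*O (g(O) = -9 + (O + O) = -9 + 2*O)
Y(R, M) = -20*R + 4*M + 4*M² (Y(R, M) = 4*((-5*R + M²) + M) = 4*((M² - 5*R) + M) = 4*(M + M² - 5*R) = -20*R + 4*M + 4*M²)
Y(-53, 33) + g(-7) = (-20*(-53) + 4*33 + 4*33²) + (-9 + 2*(-7)) = (1060 + 132 + 4*1089) + (-9 - 14) = (1060 + 132 + 4356) - 23 = 5548 - 23 = 5525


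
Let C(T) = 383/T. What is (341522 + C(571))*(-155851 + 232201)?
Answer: 14888971125750/571 ≈ 2.6075e+10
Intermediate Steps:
(341522 + C(571))*(-155851 + 232201) = (341522 + 383/571)*(-155851 + 232201) = (341522 + 383*(1/571))*76350 = (341522 + 383/571)*76350 = (195009445/571)*76350 = 14888971125750/571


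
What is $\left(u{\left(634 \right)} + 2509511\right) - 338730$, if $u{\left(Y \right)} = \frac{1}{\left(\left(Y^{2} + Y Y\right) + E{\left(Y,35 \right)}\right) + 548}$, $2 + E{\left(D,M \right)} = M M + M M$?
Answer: $\frac{1751620555149}{806908} \approx 2.1708 \cdot 10^{6}$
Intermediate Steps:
$E{\left(D,M \right)} = -2 + 2 M^{2}$ ($E{\left(D,M \right)} = -2 + \left(M M + M M\right) = -2 + \left(M^{2} + M^{2}\right) = -2 + 2 M^{2}$)
$u{\left(Y \right)} = \frac{1}{2996 + 2 Y^{2}}$ ($u{\left(Y \right)} = \frac{1}{\left(\left(Y^{2} + Y Y\right) - \left(2 - 2 \cdot 35^{2}\right)\right) + 548} = \frac{1}{\left(\left(Y^{2} + Y^{2}\right) + \left(-2 + 2 \cdot 1225\right)\right) + 548} = \frac{1}{\left(2 Y^{2} + \left(-2 + 2450\right)\right) + 548} = \frac{1}{\left(2 Y^{2} + 2448\right) + 548} = \frac{1}{\left(2448 + 2 Y^{2}\right) + 548} = \frac{1}{2996 + 2 Y^{2}}$)
$\left(u{\left(634 \right)} + 2509511\right) - 338730 = \left(\frac{1}{2 \left(1498 + 634^{2}\right)} + 2509511\right) - 338730 = \left(\frac{1}{2 \left(1498 + 401956\right)} + 2509511\right) - 338730 = \left(\frac{1}{2 \cdot 403454} + 2509511\right) - 338730 = \left(\frac{1}{2} \cdot \frac{1}{403454} + 2509511\right) - 338730 = \left(\frac{1}{806908} + 2509511\right) - 338730 = \frac{2024944501989}{806908} - 338730 = \frac{1751620555149}{806908}$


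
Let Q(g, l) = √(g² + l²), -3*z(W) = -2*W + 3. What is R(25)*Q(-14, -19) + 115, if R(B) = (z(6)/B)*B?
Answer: 115 + 3*√557 ≈ 185.80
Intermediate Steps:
z(W) = -1 + 2*W/3 (z(W) = -(-2*W + 3)/3 = -(3 - 2*W)/3 = -1 + 2*W/3)
R(B) = 3 (R(B) = ((-1 + (⅔)*6)/B)*B = ((-1 + 4)/B)*B = (3/B)*B = 3)
R(25)*Q(-14, -19) + 115 = 3*√((-14)² + (-19)²) + 115 = 3*√(196 + 361) + 115 = 3*√557 + 115 = 115 + 3*√557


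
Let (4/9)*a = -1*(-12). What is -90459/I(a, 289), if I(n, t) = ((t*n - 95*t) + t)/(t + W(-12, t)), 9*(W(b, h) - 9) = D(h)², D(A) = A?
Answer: 866426353/19363 ≈ 44747.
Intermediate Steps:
a = 27 (a = 9*(-1*(-12))/4 = (9/4)*12 = 27)
W(b, h) = 9 + h²/9
I(n, t) = (-94*t + n*t)/(9 + t + t²/9) (I(n, t) = ((t*n - 95*t) + t)/(t + (9 + t²/9)) = ((n*t - 95*t) + t)/(9 + t + t²/9) = ((-95*t + n*t) + t)/(9 + t + t²/9) = (-94*t + n*t)/(9 + t + t²/9))
-90459/I(a, 289) = -90459*(81 + 289² + 9*289)/(2601*(-94 + 27)) = -90459/(9*289*(-67)/(81 + 83521 + 2601)) = -90459/(9*289*(-67)/86203) = -90459/(9*289*(1/86203)*(-67)) = -90459/(-174267/86203) = -90459*(-86203/174267) = 866426353/19363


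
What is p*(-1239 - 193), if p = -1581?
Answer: 2263992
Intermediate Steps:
p*(-1239 - 193) = -1581*(-1239 - 193) = -1581*(-1432) = 2263992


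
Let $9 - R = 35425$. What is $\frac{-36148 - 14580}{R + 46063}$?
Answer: $- \frac{50728}{10647} \approx -4.7645$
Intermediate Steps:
$R = -35416$ ($R = 9 - 35425 = -35416$)
$\frac{-36148 - 14580}{R + 46063} = \frac{-36148 - 14580}{-35416 + 46063} = - \frac{50728}{10647}$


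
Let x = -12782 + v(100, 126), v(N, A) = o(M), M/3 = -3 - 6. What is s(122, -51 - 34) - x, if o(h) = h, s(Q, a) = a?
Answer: 12724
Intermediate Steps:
M = -27 (M = 3*(-3 - 6) = 3*(-9) = -27)
v(N, A) = -27
x = -12809 (x = -12782 - 27 = -12809)
s(122, -51 - 34) - x = (-51 - 34) - 1*(-12809) = -85 + 12809 = 12724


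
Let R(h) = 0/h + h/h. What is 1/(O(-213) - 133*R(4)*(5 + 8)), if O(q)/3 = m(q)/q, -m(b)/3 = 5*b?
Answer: -1/1774 ≈ -0.00056370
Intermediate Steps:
m(b) = -15*b
O(q) = -45 (O(q) = 3*((-15*q)/q) = 3*(-15) = -45)
R(h) = 1 (R(h) = 0 + 1 = 1)
1/(O(-213) - 133*R(4)*(5 + 8)) = 1/(-45 - 133*(5 + 8)) = 1/(-45 - 133*13) = 1/(-45 - 1729) = 1/(-1774) = -1/1774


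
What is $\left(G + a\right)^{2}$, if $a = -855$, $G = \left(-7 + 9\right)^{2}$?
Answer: $724201$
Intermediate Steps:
$G = 4$ ($G = 2^{2} = 4$)
$\left(G + a\right)^{2} = \left(4 - 855\right)^{2} = \left(-851\right)^{2} = 724201$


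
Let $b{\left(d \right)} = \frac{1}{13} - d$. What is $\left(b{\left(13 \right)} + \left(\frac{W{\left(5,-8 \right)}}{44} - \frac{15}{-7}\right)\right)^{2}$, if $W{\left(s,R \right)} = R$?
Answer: $\frac{120406729}{1002001} \approx 120.17$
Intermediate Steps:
$b{\left(d \right)} = \frac{1}{13} - d$
$\left(b{\left(13 \right)} + \left(\frac{W{\left(5,-8 \right)}}{44} - \frac{15}{-7}\right)\right)^{2} = \left(\left(\frac{1}{13} - 13\right) - \left(- \frac{15}{7} + \frac{2}{11}\right)\right)^{2} = \left(\left(\frac{1}{13} - 13\right) - - \frac{151}{77}\right)^{2} = \left(- \frac{168}{13} + \left(- \frac{2}{11} + \frac{15}{7}\right)\right)^{2} = \left(- \frac{168}{13} + \frac{151}{77}\right)^{2} = \left(- \frac{10973}{1001}\right)^{2} = \frac{120406729}{1002001}$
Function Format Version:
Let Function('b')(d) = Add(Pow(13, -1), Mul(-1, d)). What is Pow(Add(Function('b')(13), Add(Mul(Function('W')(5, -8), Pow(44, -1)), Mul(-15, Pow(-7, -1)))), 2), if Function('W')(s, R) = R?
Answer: Rational(120406729, 1002001) ≈ 120.17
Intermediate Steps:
Function('b')(d) = Add(Rational(1, 13), Mul(-1, d))
Pow(Add(Function('b')(13), Add(Mul(Function('W')(5, -8), Pow(44, -1)), Mul(-15, Pow(-7, -1)))), 2) = Pow(Add(Add(Rational(1, 13), Mul(-1, 13)), Add(Mul(-8, Pow(44, -1)), Mul(-15, Pow(-7, -1)))), 2) = Pow(Add(Add(Rational(1, 13), -13), Add(Mul(-8, Rational(1, 44)), Mul(-15, Rational(-1, 7)))), 2) = Pow(Add(Rational(-168, 13), Add(Rational(-2, 11), Rational(15, 7))), 2) = Pow(Add(Rational(-168, 13), Rational(151, 77)), 2) = Pow(Rational(-10973, 1001), 2) = Rational(120406729, 1002001)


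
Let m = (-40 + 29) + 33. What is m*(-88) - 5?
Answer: -1941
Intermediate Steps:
m = 22 (m = -11 + 33 = 22)
m*(-88) - 5 = 22*(-88) - 5 = -1936 - 5 = -1941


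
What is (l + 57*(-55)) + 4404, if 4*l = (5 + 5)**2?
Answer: 1294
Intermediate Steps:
l = 25 (l = (5 + 5)**2/4 = (1/4)*10**2 = (1/4)*100 = 25)
(l + 57*(-55)) + 4404 = (25 + 57*(-55)) + 4404 = (25 - 3135) + 4404 = -3110 + 4404 = 1294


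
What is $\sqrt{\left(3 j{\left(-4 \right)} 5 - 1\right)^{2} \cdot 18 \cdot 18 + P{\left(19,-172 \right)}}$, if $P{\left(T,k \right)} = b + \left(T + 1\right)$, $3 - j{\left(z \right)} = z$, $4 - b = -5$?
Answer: $\sqrt{3504413} \approx 1872.0$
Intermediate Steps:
$b = 9$ ($b = 4 - -5 = 4 + 5 = 9$)
$j{\left(z \right)} = 3 - z$
$P{\left(T,k \right)} = 10 + T$ ($P{\left(T,k \right)} = 9 + \left(T + 1\right) = 9 + \left(1 + T\right) = 10 + T$)
$\sqrt{\left(3 j{\left(-4 \right)} 5 - 1\right)^{2} \cdot 18 \cdot 18 + P{\left(19,-172 \right)}} = \sqrt{\left(3 \left(3 - -4\right) 5 - 1\right)^{2} \cdot 18 \cdot 18 + \left(10 + 19\right)} = \sqrt{\left(3 \left(3 + 4\right) 5 - 1\right)^{2} \cdot 18 \cdot 18 + 29} = \sqrt{\left(3 \cdot 7 \cdot 5 - 1\right)^{2} \cdot 18 \cdot 18 + 29} = \sqrt{\left(21 \cdot 5 - 1\right)^{2} \cdot 18 \cdot 18 + 29} = \sqrt{\left(105 - 1\right)^{2} \cdot 18 \cdot 18 + 29} = \sqrt{104^{2} \cdot 18 \cdot 18 + 29} = \sqrt{10816 \cdot 18 \cdot 18 + 29} = \sqrt{194688 \cdot 18 + 29} = \sqrt{3504384 + 29} = \sqrt{3504413}$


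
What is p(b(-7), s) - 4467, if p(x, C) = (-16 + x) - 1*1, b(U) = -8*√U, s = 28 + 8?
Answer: -4484 - 8*I*√7 ≈ -4484.0 - 21.166*I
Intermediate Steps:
s = 36
p(x, C) = -17 + x (p(x, C) = (-16 + x) - 1 = -17 + x)
p(b(-7), s) - 4467 = (-17 - 8*I*√7) - 4467 = -4484 - 8*I*√7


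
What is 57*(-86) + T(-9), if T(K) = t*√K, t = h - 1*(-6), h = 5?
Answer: -4902 + 33*I ≈ -4902.0 + 33.0*I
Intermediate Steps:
t = 11 (t = 5 - 1*(-6) = 5 + 6 = 11)
T(K) = 11*√K
57*(-86) + T(-9) = 57*(-86) + 11*√(-9) = -4902 + 11*(3*I) = -4902 + 33*I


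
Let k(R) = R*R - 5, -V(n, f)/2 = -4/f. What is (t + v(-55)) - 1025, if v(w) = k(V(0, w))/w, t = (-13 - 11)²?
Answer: -74687314/166375 ≈ -448.91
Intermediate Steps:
t = 576 (t = (-24)² = 576)
V(n, f) = 8/f (V(n, f) = -(-8)/f = 8/f)
k(R) = -5 + R² (k(R) = R² - 5 = -5 + R²)
v(w) = (-5 + 64/w²)/w (v(w) = (-5 + (8/w)²)/w = (-5 + 64/w²)/w)
(t + v(-55)) - 1025 = (576 + (-5/(-55) + 64/(-55)³)) - 1025 = (576 + (-5*(-1/55) + 64*(-1/166375))) - 1025 = (576 + (1/11 - 64/166375)) - 1025 = (576 + 15061/166375) - 1025 = 95847061/166375 - 1025 = -74687314/166375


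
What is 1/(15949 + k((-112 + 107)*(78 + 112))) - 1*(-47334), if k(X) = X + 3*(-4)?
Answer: 709394659/14987 ≈ 47334.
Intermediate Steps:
k(X) = -12 + X (k(X) = X - 12 = -12 + X)
1/(15949 + k((-112 + 107)*(78 + 112))) - 1*(-47334) = 1/(15949 + (-12 + (-112 + 107)*(78 + 112))) - 1*(-47334) = 1/(15949 + (-12 - 5*190)) + 47334 = 1/(15949 + (-12 - 950)) + 47334 = 1/(15949 - 962) + 47334 = 1/14987 + 47334 = 709394659/14987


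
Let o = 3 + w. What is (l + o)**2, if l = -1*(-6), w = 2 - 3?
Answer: 64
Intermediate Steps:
w = -1
l = 6
o = 2 (o = 3 - 1 = 2)
(l + o)**2 = (6 + 2)**2 = 8**2 = 64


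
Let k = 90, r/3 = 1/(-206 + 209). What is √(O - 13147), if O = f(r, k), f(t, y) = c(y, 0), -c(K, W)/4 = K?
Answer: I*√13507 ≈ 116.22*I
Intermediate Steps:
r = 1 (r = 3/(-206 + 209) = 3/3 = 3*(⅓) = 1)
c(K, W) = -4*K
f(t, y) = -4*y
O = -360 (O = -4*90 = -360)
√(O - 13147) = √(-360 - 13147) = √(-13507) = I*√13507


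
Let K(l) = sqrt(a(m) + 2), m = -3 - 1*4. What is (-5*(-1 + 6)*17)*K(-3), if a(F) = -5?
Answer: -425*I*sqrt(3) ≈ -736.12*I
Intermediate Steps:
m = -7 (m = -3 - 4 = -7)
K(l) = I*sqrt(3) (K(l) = sqrt(-5 + 2) = sqrt(-3) = I*sqrt(3))
(-5*(-1 + 6)*17)*K(-3) = (-5*(-1 + 6)*17)*(I*sqrt(3)) = (-5*5*17)*(I*sqrt(3)) = (-25*17)*(I*sqrt(3)) = -425*I*sqrt(3)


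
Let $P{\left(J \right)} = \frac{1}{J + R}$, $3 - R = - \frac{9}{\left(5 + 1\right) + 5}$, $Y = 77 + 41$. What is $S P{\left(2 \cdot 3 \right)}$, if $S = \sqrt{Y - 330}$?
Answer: $\frac{11 i \sqrt{53}}{54} \approx 1.483 i$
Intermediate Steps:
$Y = 118$
$R = \frac{42}{11}$ ($R = 3 - - \frac{9}{\left(5 + 1\right) + 5} = 3 - - \frac{9}{6 + 5} = 3 - - \frac{9}{11} = 3 + \frac{9}{11} = \frac{42}{11} \approx 3.8182$)
$S = 2 i \sqrt{53}$ ($S = \sqrt{118 - 330} = \sqrt{-212} = 2 i \sqrt{53} \approx 14.56 i$)
$P{\left(J \right)} = \frac{1}{\frac{42}{11} + J}$ ($P{\left(J \right)} = \frac{1}{J + \frac{42}{11}} = \frac{1}{\frac{42}{11} + J}$)
$S P{\left(2 \cdot 3 \right)} = 2 i \sqrt{53} \frac{11}{42 + 11 \cdot 2 \cdot 3} = 2 i \sqrt{53} \frac{11}{42 + 11 \cdot 6} = 2 i \sqrt{53} \frac{11}{42 + 66} = 2 i \sqrt{53} \cdot \frac{11}{108} = \frac{11 i \sqrt{53}}{54}$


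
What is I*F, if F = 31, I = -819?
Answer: -25389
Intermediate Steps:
I*F = -819*31 = -25389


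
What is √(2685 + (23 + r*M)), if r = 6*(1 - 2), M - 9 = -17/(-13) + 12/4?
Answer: √444158/13 ≈ 51.266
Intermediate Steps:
M = 173/13 (M = 9 + (-17/(-13) + 12/4) = 9 + (-17*(-1/13) + 12*(¼)) = 9 + (17/13 + 3) = 9 + 56/13 = 173/13 ≈ 13.308)
r = -6 (r = 6*(-1) = -6)
√(2685 + (23 + r*M)) = √(2685 + (23 - 6*173/13)) = √(2685 + (23 - 1038/13)) = √(2685 - 739/13) = √(34166/13) = √444158/13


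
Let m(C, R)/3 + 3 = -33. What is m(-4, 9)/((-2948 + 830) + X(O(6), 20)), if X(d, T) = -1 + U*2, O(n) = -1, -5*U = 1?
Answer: 540/10597 ≈ 0.050958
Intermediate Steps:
U = -1/5 (U = -1/5*1 = -1/5 ≈ -0.20000)
m(C, R) = -108 (m(C, R) = -9 + 3*(-33) = -9 - 99 = -108)
X(d, T) = -7/5 (X(d, T) = -1 - 1/5*2 = -1 - 2/5 = -7/5)
m(-4, 9)/((-2948 + 830) + X(O(6), 20)) = -108/((-2948 + 830) - 7/5) = -108/(-2118 - 7/5) = -108/(-10597/5) = -108*(-5/10597) = 540/10597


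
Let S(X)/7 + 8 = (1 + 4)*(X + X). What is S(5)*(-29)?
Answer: -8526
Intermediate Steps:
S(X) = -56 + 70*X (S(X) = -56 + 7*((1 + 4)*(X + X)) = -56 + 7*(5*(2*X)) = -56 + 7*(10*X) = -56 + 70*X)
S(5)*(-29) = (-56 + 70*5)*(-29) = (-56 + 350)*(-29) = 294*(-29) = -8526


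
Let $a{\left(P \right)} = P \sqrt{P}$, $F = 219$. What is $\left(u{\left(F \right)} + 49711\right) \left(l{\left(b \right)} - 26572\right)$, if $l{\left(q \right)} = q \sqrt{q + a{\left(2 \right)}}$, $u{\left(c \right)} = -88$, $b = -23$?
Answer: $-1318582356 - 1141329 i \sqrt{23 - 2 \sqrt{2}} \approx -1.3186 \cdot 10^{9} - 5.126 \cdot 10^{6} i$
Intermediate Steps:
$a{\left(P \right)} = P^{\frac{3}{2}}$
$l{\left(q \right)} = q \sqrt{q + 2 \sqrt{2}}$ ($l{\left(q \right)} = q \sqrt{q + 2^{\frac{3}{2}}} = q \sqrt{q + 2 \sqrt{2}}$)
$\left(u{\left(F \right)} + 49711\right) \left(l{\left(b \right)} - 26572\right) = \left(-88 + 49711\right) \left(- 23 \sqrt{-23 + 2 \sqrt{2}} - 26572\right) = 49623 \left(-26572 - 23 \sqrt{-23 + 2 \sqrt{2}}\right) = -1318582356 - 1141329 \sqrt{-23 + 2 \sqrt{2}}$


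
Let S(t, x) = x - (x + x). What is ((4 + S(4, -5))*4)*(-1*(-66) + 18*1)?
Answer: 3024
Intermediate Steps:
S(t, x) = -x (S(t, x) = x - 2*x = -x)
((4 + S(4, -5))*4)*(-1*(-66) + 18*1) = ((4 - 1*(-5))*4)*(-1*(-66) + 18*1) = ((4 + 5)*4)*(66 + 18) = (9*4)*84 = 36*84 = 3024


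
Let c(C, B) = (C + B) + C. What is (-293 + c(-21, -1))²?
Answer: 112896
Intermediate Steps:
c(C, B) = B + 2*C (c(C, B) = (B + C) + C = B + 2*C)
(-293 + c(-21, -1))² = (-293 + (-1 + 2*(-21)))² = (-293 + (-1 - 42))² = (-293 - 43)² = (-336)² = 112896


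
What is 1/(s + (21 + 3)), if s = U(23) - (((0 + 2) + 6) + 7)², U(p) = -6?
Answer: -1/207 ≈ -0.0048309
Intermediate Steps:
s = -231 (s = -6 - (((0 + 2) + 6) + 7)² = -6 - ((2 + 6) + 7)² = -6 - (8 + 7)² = -6 - 1*15² = -6 - 1*225 = -6 - 225 = -231)
1/(s + (21 + 3)) = 1/(-231 + (21 + 3)) = 1/(-231 + 24) = 1/(-207) = -1/207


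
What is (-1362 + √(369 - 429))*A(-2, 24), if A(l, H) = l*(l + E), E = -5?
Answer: -19068 + 28*I*√15 ≈ -19068.0 + 108.44*I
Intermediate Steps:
A(l, H) = l*(-5 + l) (A(l, H) = l*(l - 5) = l*(-5 + l))
(-1362 + √(369 - 429))*A(-2, 24) = (-1362 + √(369 - 429))*(-2*(-5 - 2)) = (-1362 + √(-60))*(-2*(-7)) = (-1362 + 2*I*√15)*14 = -19068 + 28*I*√15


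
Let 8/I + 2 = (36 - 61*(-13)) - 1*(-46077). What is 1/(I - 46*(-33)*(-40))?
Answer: -5863/356001359 ≈ -1.6469e-5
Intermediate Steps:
I = 1/5863 (I = 8/(-2 + ((36 - 61*(-13)) - 1*(-46077))) = 8/(-2 + ((36 + 793) + 46077)) = 8/(-2 + (829 + 46077)) = 8/(-2 + 46906) = 8/46904 = 8*(1/46904) = 1/5863 ≈ 0.00017056)
1/(I - 46*(-33)*(-40)) = 1/(1/5863 - 46*(-33)*(-40)) = 1/(1/5863 + 1518*(-40)) = 1/(1/5863 - 60720) = 1/(-356001359/5863) = -5863/356001359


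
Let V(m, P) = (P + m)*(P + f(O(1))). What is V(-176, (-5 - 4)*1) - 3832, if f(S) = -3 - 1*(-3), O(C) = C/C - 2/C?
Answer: -2167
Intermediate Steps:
O(C) = 1 - 2/C
f(S) = 0 (f(S) = -3 + 3 = 0)
V(m, P) = P*(P + m) (V(m, P) = (P + m)*(P + 0) = (P + m)*P = P*(P + m))
V(-176, (-5 - 4)*1) - 3832 = ((-5 - 4)*1)*((-5 - 4)*1 - 176) - 3832 = (-9*1)*(-9*1 - 176) - 3832 = -9*(-9 - 176) - 3832 = -9*(-185) - 3832 = 1665 - 3832 = -2167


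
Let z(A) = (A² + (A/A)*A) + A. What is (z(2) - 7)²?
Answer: 1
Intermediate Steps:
z(A) = A² + 2*A (z(A) = (A² + 1*A) + A = (A² + A) + A = (A + A²) + A = A² + 2*A)
(z(2) - 7)² = (2*(2 + 2) - 7)² = (2*4 - 7)² = (8 - 7)² = 1² = 1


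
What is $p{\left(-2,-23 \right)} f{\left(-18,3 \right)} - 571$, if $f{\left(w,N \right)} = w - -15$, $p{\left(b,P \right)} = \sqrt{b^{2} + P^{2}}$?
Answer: $-571 - 3 \sqrt{533} \approx -640.26$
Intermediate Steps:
$p{\left(b,P \right)} = \sqrt{P^{2} + b^{2}}$
$f{\left(w,N \right)} = 15 + w$ ($f{\left(w,N \right)} = w + 15 = 15 + w$)
$p{\left(-2,-23 \right)} f{\left(-18,3 \right)} - 571 = \sqrt{\left(-23\right)^{2} + \left(-2\right)^{2}} \left(15 - 18\right) - 571 = \sqrt{529 + 4} \left(-3\right) - 571 = \sqrt{533} \left(-3\right) - 571 = - 3 \sqrt{533} - 571 = -571 - 3 \sqrt{533}$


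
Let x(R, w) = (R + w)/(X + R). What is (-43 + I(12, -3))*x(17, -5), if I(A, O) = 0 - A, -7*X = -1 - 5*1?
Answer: -924/25 ≈ -36.960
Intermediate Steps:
X = 6/7 (X = -(-1 - 5*1)/7 = -(-1 - 5)/7 = -1/7*(-6) = 6/7 ≈ 0.85714)
x(R, w) = (R + w)/(6/7 + R)
I(A, O) = -A
(-43 + I(12, -3))*x(17, -5) = (-43 - 1*12)*(7*(17 - 5)/(6 + 7*17)) = (-43 - 12)*(7*12/(6 + 119)) = -385*12/125 = -55*84/125 = -924/25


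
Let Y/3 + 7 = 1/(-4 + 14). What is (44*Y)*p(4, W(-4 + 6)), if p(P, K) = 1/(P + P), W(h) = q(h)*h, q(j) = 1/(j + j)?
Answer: -2277/20 ≈ -113.85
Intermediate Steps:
q(j) = 1/(2*j)
W(h) = ½ (W(h) = (1/(2*h))*h = ½)
p(P, K) = 1/(2*P)
Y = -207/10 (Y = -21 + 3/(-4 + 14) = -21 + 3/10 = -207/10 ≈ -20.700)
(44*Y)*p(4, W(-4 + 6)) = (44*(-207/10))*((½)/4) = -2277/(5*4) = -4554/5*⅛ = -2277/20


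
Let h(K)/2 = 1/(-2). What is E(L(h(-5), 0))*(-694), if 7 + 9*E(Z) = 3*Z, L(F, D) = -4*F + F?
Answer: -1388/9 ≈ -154.22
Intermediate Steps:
h(K) = -1 (h(K) = 2/(-2) = 2*(-½) = -1)
L(F, D) = -3*F
E(Z) = -7/9 + Z/3 (E(Z) = -7/9 + (3*Z)/9 = -7/9 + Z/3)
E(L(h(-5), 0))*(-694) = (-7/9 + (-3*(-1))/3)*(-694) = (-7/9 + (⅓)*3)*(-694) = (-7/9 + 1)*(-694) = (2/9)*(-694) = -1388/9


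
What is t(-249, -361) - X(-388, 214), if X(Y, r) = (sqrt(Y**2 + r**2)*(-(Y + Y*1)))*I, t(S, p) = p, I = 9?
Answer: -361 - 13968*sqrt(49085) ≈ -3.0950e+6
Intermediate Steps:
X(Y, r) = -18*Y*sqrt(Y**2 + r**2) (X(Y, r) = (sqrt(Y**2 + r**2)*(-(Y + Y*1)))*9 = (sqrt(Y**2 + r**2)*(-(Y + Y)))*9 = (sqrt(Y**2 + r**2)*(-2*Y))*9 = -2*Y*sqrt(Y**2 + r**2)*9 = -18*Y*sqrt(Y**2 + r**2))
t(-249, -361) - X(-388, 214) = -361 - (-18)*(-388)*sqrt((-388)**2 + 214**2) = -361 - (-18)*(-388)*sqrt(150544 + 45796) = -361 - (-18)*(-388)*sqrt(196340) = -361 - (-18)*(-388)*2*sqrt(49085) = -361 - 13968*sqrt(49085)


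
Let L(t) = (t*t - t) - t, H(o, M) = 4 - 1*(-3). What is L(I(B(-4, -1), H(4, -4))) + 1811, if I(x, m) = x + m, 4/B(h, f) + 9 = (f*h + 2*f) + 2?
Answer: 45926/25 ≈ 1837.0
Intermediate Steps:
B(h, f) = 4/(-7 + 2*f + f*h) (B(h, f) = 4/(-9 + ((f*h + 2*f) + 2)) = 4/(-9 + ((2*f + f*h) + 2)) = 4/(-9 + (2 + 2*f + f*h)) = 4/(-7 + 2*f + f*h))
H(o, M) = 7 (H(o, M) = 4 + 3 = 7)
I(x, m) = m + x
L(t) = t² - 2*t (L(t) = (t² - t) - t = t² - 2*t)
L(I(B(-4, -1), H(4, -4))) + 1811 = (7 + 4/(-7 + 2*(-1) - 1*(-4)))*(-2 + (7 + 4/(-7 + 2*(-1) - 1*(-4)))) + 1811 = (7 + 4/(-7 - 2 + 4))*(-2 + (7 + 4/(-7 - 2 + 4))) + 1811 = (7 + 4/(-5))*(-2 + (7 + 4/(-5))) + 1811 = (7 + 4*(-⅕))*(-2 + (7 + 4*(-⅕))) + 1811 = (7 - ⅘)*(-2 + (7 - ⅘)) + 1811 = 31*(-2 + 31/5)/5 + 1811 = (31/5)*(21/5) + 1811 = 651/25 + 1811 = 45926/25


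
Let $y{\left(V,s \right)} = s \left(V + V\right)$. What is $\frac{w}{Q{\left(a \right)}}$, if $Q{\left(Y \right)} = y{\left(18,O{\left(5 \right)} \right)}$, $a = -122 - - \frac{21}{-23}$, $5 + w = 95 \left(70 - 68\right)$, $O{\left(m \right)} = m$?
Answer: $\frac{37}{36} \approx 1.0278$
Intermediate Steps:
$w = 185$ ($w = -5 + 95 \left(70 - 68\right) = -5 + 95 \cdot 2 = -5 + 190 = 185$)
$y{\left(V,s \right)} = 2 V s$ ($y{\left(V,s \right)} = s 2 V = 2 V s$)
$a = - \frac{2827}{23}$ ($a = -122 - \left(-21\right) \left(- \frac{1}{23}\right) = -122 - \frac{21}{23} = - \frac{2827}{23} \approx -122.91$)
$Q{\left(Y \right)} = 180$ ($Q{\left(Y \right)} = 2 \cdot 18 \cdot 5 = 180$)
$\frac{w}{Q{\left(a \right)}} = \frac{185}{180} = 185 \cdot \frac{1}{180} = \frac{37}{36}$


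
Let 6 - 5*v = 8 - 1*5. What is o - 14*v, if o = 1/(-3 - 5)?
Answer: -341/40 ≈ -8.5250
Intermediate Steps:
v = ⅗ (v = 6/5 - (8 - 1*5)/5 = 6/5 - (8 - 5)/5 = 6/5 - ⅕*3 = 6/5 - ⅗ = ⅗ ≈ 0.60000)
o = -⅛ (o = 1/(-8) = -⅛ ≈ -0.12500)
o - 14*v = -⅛ - 14*⅗ = -⅛ - 42/5 = -341/40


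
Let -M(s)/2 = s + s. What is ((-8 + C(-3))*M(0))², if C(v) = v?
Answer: 0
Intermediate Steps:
M(s) = -4*s (M(s) = -2*(s + s) = -4*s)
((-8 + C(-3))*M(0))² = ((-8 - 3)*(-4*0))² = (-11*0)² = 0² = 0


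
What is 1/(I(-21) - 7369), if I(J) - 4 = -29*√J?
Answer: I/(-7365*I + 29*√21) ≈ -0.00013573 + 2.4492e-6*I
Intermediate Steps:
I(J) = 4 - 29*√J
1/(I(-21) - 7369) = 1/((4 - 29*I*√21) - 7369) = 1/(-7365 - 29*I*√21)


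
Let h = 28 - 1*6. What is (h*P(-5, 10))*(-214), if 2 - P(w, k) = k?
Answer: 37664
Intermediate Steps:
h = 22 (h = 28 - 6 = 22)
P(w, k) = 2 - k
(h*P(-5, 10))*(-214) = (22*(2 - 1*10))*(-214) = (22*(2 - 10))*(-214) = (22*(-8))*(-214) = -176*(-214) = 37664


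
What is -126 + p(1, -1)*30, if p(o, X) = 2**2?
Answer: -6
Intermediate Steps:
p(o, X) = 4
-126 + p(1, -1)*30 = -126 + 4*30 = -126 + 120 = -6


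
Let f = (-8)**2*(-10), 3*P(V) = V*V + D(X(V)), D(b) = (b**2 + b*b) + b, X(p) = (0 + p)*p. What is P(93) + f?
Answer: 49875260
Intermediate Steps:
X(p) = p**2 (X(p) = p*p = p**2)
D(b) = b + 2*b**2 (D(b) = (b**2 + b**2) + b = 2*b**2 + b = b + 2*b**2)
P(V) = V**2/3 + V**2*(1 + 2*V**2)/3 (P(V) = (V*V + V**2*(1 + 2*V**2))/3 = (V**2 + V**2*(1 + 2*V**2))/3 = V**2/3 + V**2*(1 + 2*V**2)/3)
f = -640 (f = 64*(-10) = -640)
P(93) + f = (2/3)*93**2*(1 + 93**2) - 640 = (2/3)*8649*(1 + 8649) - 640 = (2/3)*8649*8650 - 640 = 49875900 - 640 = 49875260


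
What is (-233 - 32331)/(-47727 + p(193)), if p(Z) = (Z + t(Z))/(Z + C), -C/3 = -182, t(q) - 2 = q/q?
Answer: 24064796/35270057 ≈ 0.68230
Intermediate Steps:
t(q) = 3 (t(q) = 2 + q/q = 2 + 1 = 3)
C = 546 (C = -3*(-182) = 546)
p(Z) = (3 + Z)/(546 + Z) (p(Z) = (Z + 3)/(Z + 546) = (3 + Z)/(546 + Z))
(-233 - 32331)/(-47727 + p(193)) = (-233 - 32331)/(-47727 + (3 + 193)/(546 + 193)) = -32564/(-47727 + 196/739) = -32564/(-35270057/739) = -32564*(-739/35270057) = 24064796/35270057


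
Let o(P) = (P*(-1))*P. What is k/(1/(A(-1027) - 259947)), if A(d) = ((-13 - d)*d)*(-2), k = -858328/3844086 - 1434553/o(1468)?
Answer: 1113380141469302329/1380682931344 ≈ 8.0640e+5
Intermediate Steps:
o(P) = -P² (o(P) = (-P)*P = -P²)
k = 1832413831843/4142048794032 (k = -858328/3844086 - 1434553/((-1*1468²)) = -858328*1/3844086 - 1434553/((-1*2155024)) = -429164/1922043 - 1434553/(-2155024) = -429164/1922043 - 1434553*(-1/2155024) = -429164/1922043 + 1434553/2155024 = 1832413831843/4142048794032 ≈ 0.44239)
A(d) = -2*d*(-13 - d) (A(d) = (d*(-13 - d))*(-2) = -2*d*(-13 - d))
k/(1/(A(-1027) - 259947)) = 1832413831843/(4142048794032*(1/(2*(-1027)*(13 - 1027) - 259947))) = 1832413831843/(4142048794032*(1/(2*(-1027)*(-1014) - 259947))) = 1832413831843/(4142048794032*(1/(2082756 - 259947))) = 1832413831843/(4142048794032*(1/1822809)) = (1832413831843/4142048794032)*1822809 = 1113380141469302329/1380682931344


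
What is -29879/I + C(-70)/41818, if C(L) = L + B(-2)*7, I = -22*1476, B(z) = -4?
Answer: 89021269/96993864 ≈ 0.91780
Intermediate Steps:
I = -32472
C(L) = -28 + L (C(L) = L - 4*7 = L - 28 = -28 + L)
-29879/I + C(-70)/41818 = -29879/(-32472) + (-28 - 70)/41818 = -29879*(-1/32472) - 98*1/41818 = 29879/32472 - 7/2987 = 89021269/96993864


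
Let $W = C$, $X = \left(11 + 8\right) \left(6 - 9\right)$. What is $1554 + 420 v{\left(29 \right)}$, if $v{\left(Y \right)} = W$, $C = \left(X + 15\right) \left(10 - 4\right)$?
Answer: $-104286$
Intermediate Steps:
$X = -57$ ($X = 19 \left(-3\right) = -57$)
$C = -252$ ($C = \left(-57 + 15\right) \left(10 - 4\right) = \left(-42\right) 6 = -252$)
$W = -252$
$v{\left(Y \right)} = -252$
$1554 + 420 v{\left(29 \right)} = 1554 + 420 \left(-252\right) = 1554 - 105840 = -104286$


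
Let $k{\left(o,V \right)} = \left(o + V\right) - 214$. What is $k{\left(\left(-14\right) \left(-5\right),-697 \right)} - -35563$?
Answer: $34722$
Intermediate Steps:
$k{\left(o,V \right)} = -214 + V + o$ ($k{\left(o,V \right)} = \left(V + o\right) - 214 = -214 + V + o$)
$k{\left(\left(-14\right) \left(-5\right),-697 \right)} - -35563 = \left(-214 - 697 - -70\right) - -35563 = \left(-214 - 697 + 70\right) + 35563 = -841 + 35563 = 34722$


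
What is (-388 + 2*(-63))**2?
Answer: 264196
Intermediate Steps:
(-388 + 2*(-63))**2 = (-388 - 126)**2 = (-514)**2 = 264196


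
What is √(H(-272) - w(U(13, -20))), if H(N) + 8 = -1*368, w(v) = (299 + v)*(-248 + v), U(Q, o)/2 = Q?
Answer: √71774 ≈ 267.91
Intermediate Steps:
U(Q, o) = 2*Q
w(v) = (-248 + v)*(299 + v)
H(N) = -376 (H(N) = -8 - 1*368 = -8 - 368 = -376)
√(H(-272) - w(U(13, -20))) = √(-376 - (-74152 + (2*13)² + 51*(2*13))) = √(-376 - (-74152 + 26² + 51*26)) = √(-376 - (-74152 + 676 + 1326)) = √(-376 - 1*(-72150)) = √(-376 + 72150) = √71774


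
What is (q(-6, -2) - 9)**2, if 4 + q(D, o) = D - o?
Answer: 289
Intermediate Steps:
q(D, o) = -4 + D - o (q(D, o) = -4 + (D - o) = -4 + D - o)
(q(-6, -2) - 9)**2 = ((-4 - 6 - 1*(-2)) - 9)**2 = ((-4 - 6 + 2) - 9)**2 = (-8 - 9)**2 = (-17)**2 = 289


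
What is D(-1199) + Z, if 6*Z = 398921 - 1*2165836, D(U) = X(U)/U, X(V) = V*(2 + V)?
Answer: -1774097/6 ≈ -2.9568e+5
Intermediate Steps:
D(U) = 2 + U (D(U) = (U*(2 + U))/U = 2 + U)
Z = -1766915/6 (Z = (398921 - 1*2165836)/6 = (398921 - 2165836)/6 = (⅙)*(-1766915) = -1766915/6 ≈ -2.9449e+5)
D(-1199) + Z = (2 - 1199) - 1766915/6 = -1197 - 1766915/6 = -1774097/6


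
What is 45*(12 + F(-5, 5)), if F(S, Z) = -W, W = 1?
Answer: 495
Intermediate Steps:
F(S, Z) = -1 (F(S, Z) = -1*1 = -1)
45*(12 + F(-5, 5)) = 45*(12 - 1) = 45*11 = 495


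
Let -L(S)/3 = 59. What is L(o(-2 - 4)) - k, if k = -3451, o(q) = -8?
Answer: 3274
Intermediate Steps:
L(S) = -177 (L(S) = -3*59 = -177)
L(o(-2 - 4)) - k = -177 - 1*(-3451) = -177 + 3451 = 3274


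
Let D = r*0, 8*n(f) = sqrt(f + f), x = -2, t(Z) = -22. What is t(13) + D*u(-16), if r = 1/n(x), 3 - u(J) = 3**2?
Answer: -22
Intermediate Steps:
u(J) = -6 (u(J) = 3 - 1*3**2 = 3 - 1*9 = 3 - 9 = -6)
n(f) = sqrt(2)*sqrt(f)/8 (n(f) = sqrt(f + f)/8 = sqrt(2*f)/8 = (sqrt(2)*sqrt(f))/8 = sqrt(2)*sqrt(f)/8)
r = -4*I (r = 1/(sqrt(2)*sqrt(-2)/8) = 1/(sqrt(2)*(I*sqrt(2))/8) = 1/(I/4) = -4*I ≈ -4.0*I)
D = 0 (D = -4*I*0 = 0)
t(13) + D*u(-16) = -22 + 0*(-6) = -22 + 0 = -22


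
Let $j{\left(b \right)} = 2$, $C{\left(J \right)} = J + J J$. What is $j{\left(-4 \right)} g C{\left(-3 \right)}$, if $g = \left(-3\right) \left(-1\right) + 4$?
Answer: $84$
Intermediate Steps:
$C{\left(J \right)} = J + J^{2}$
$g = 7$ ($g = 3 + 4 = 7$)
$j{\left(-4 \right)} g C{\left(-3 \right)} = 2 \cdot 7 \left(- 3 \left(1 - 3\right)\right) = 14 \left(\left(-3\right) \left(-2\right)\right) = 14 \cdot 6 = 84$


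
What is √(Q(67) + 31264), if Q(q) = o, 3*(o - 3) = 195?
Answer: 2*√7833 ≈ 177.01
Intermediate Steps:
o = 68 (o = 3 + (⅓)*195 = 3 + 65 = 68)
Q(q) = 68
√(Q(67) + 31264) = √(68 + 31264) = √31332 = 2*√7833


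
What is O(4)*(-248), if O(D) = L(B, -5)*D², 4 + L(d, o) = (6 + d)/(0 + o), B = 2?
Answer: 111104/5 ≈ 22221.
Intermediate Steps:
L(d, o) = -4 + (6 + d)/o (L(d, o) = -4 + (6 + d)/(0 + o) = -4 + (6 + d)/o)
O(D) = -28*D²/5 (O(D) = ((6 + 2 - 4*(-5))/(-5))*D² = (-(6 + 2 + 20)/5)*D² = (-⅕*28)*D² = -28*D²/5)
O(4)*(-248) = -28/5*4²*(-248) = -28/5*16*(-248) = -448/5*(-248) = 111104/5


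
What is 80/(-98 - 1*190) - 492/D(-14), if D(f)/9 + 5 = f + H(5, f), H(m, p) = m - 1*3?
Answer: 899/306 ≈ 2.9379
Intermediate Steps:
H(m, p) = -3 + m (H(m, p) = m - 3 = -3 + m)
D(f) = -27 + 9*f (D(f) = -45 + 9*(f + (-3 + 5)) = -45 + 9*(f + 2) = -45 + 9*(2 + f) = -45 + (18 + 9*f) = -27 + 9*f)
80/(-98 - 1*190) - 492/D(-14) = 80/(-98 - 1*190) - 492/(-27 + 9*(-14)) = 80/(-98 - 190) - 492/(-27 - 126) = 80/(-288) - 492/(-153) = 80*(-1/288) - 492*(-1/153) = -5/18 + 164/51 = 899/306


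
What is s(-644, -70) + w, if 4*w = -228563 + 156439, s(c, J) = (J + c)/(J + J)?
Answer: -180259/10 ≈ -18026.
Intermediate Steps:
s(c, J) = (J + c)/(2*J) (s(c, J) = (J + c)/((2*J)) = (J + c)*(1/(2*J)) = (J + c)/(2*J))
w = -18031 (w = (-228563 + 156439)/4 = (¼)*(-72124) = -18031)
s(-644, -70) + w = (½)*(-70 - 644)/(-70) - 18031 = (½)*(-1/70)*(-714) - 18031 = 51/10 - 18031 = -180259/10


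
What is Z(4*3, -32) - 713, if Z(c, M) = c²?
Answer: -569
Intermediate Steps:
Z(4*3, -32) - 713 = (4*3)² - 713 = 12² - 713 = 144 - 713 = -569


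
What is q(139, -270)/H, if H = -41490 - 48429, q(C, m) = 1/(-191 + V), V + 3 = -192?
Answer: 1/34708734 ≈ 2.8811e-8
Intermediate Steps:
V = -195 (V = -3 - 192 = -195)
q(C, m) = -1/386 (q(C, m) = 1/(-191 - 195) = 1/(-386) = -1/386)
H = -89919
q(139, -270)/H = -1/386/(-89919) = -1/386*(-1/89919) = 1/34708734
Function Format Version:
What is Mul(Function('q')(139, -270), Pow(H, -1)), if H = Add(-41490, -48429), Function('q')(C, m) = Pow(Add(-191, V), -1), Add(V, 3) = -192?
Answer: Rational(1, 34708734) ≈ 2.8811e-8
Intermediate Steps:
V = -195 (V = Add(-3, -192) = -195)
Function('q')(C, m) = Rational(-1, 386) (Function('q')(C, m) = Pow(Add(-191, -195), -1) = Pow(-386, -1) = Rational(-1, 386))
H = -89919
Mul(Function('q')(139, -270), Pow(H, -1)) = Mul(Rational(-1, 386), Pow(-89919, -1)) = Mul(Rational(-1, 386), Rational(-1, 89919)) = Rational(1, 34708734)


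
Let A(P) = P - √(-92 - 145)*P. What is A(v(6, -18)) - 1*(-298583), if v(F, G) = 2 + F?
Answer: 298591 - 8*I*√237 ≈ 2.9859e+5 - 123.16*I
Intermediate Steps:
A(P) = P - I*P*√237 (A(P) = P - √(-237)*P = P - I*√237*P = P - I*P*√237)
A(v(6, -18)) - 1*(-298583) = (2 + 6)*(1 - I*√237) - 1*(-298583) = 8*(1 - I*√237) + 298583 = (8 - 8*I*√237) + 298583 = 298591 - 8*I*√237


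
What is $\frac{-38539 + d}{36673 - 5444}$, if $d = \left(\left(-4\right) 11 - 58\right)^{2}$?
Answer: $- \frac{1655}{1837} \approx -0.90093$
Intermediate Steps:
$d = 10404$ ($d = \left(-44 - 58\right)^{2} = \left(-102\right)^{2} = 10404$)
$\frac{-38539 + d}{36673 - 5444} = \frac{-38539 + 10404}{36673 - 5444} = - \frac{28135}{31229} = \left(-28135\right) \frac{1}{31229} = - \frac{1655}{1837}$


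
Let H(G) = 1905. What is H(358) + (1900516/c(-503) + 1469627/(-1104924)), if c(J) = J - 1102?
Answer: 141783140109/197044780 ≈ 719.55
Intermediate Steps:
c(J) = -1102 + J
H(358) + (1900516/c(-503) + 1469627/(-1104924)) = 1905 + (1900516/(-1102 - 503) + 1469627/(-1104924)) = 1905 + (1900516/(-1605) + 1469627*(-1/1104924)) = 1905 + (1900516*(-1/1605) - 1469627/1104924) = 1905 + (-1900516/1605 - 1469627/1104924) = 1905 - 233587165791/197044780 = 141783140109/197044780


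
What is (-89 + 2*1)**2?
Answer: 7569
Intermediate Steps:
(-89 + 2*1)**2 = (-89 + 2)**2 = (-87)**2 = 7569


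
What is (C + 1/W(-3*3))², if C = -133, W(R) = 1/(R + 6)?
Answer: 18496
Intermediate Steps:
W(R) = 1/(6 + R)
(C + 1/W(-3*3))² = (-133 + 1/(1/(6 - 3*3)))² = (-133 + 1/(1/(6 - 9)))² = (-133 + 1/(1/(-3)))² = (-133 + 1/(-⅓))² = (-133 - 3)² = (-136)² = 18496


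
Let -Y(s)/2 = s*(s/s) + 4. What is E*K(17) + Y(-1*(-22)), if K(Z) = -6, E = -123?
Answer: 686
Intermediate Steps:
Y(s) = -8 - 2*s (Y(s) = -2*(s*(s/s) + 4) = -2*(s*1 + 4) = -2*(s + 4) = -2*(4 + s) = -8 - 2*s)
E*K(17) + Y(-1*(-22)) = -123*(-6) + (-8 - (-2)*(-22)) = 738 + (-8 - 2*22) = 738 + (-8 - 44) = 738 - 52 = 686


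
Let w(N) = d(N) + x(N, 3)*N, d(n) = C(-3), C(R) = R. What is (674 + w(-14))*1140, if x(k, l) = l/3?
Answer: 748980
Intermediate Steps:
d(n) = -3
x(k, l) = l/3 (x(k, l) = l*(⅓) = l/3)
w(N) = -3 + N (w(N) = -3 + ((⅓)*3)*N = -3 + 1*N = -3 + N)
(674 + w(-14))*1140 = (674 + (-3 - 14))*1140 = (674 - 17)*1140 = 657*1140 = 748980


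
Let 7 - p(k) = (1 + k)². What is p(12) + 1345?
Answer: 1183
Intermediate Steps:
p(k) = 7 - (1 + k)²
p(12) + 1345 = (7 - (1 + 12)²) + 1345 = (7 - 1*13²) + 1345 = (7 - 1*169) + 1345 = (7 - 169) + 1345 = -162 + 1345 = 1183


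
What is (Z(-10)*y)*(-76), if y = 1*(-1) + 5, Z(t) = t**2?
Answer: -30400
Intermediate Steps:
y = 4 (y = -1 + 5 = 4)
(Z(-10)*y)*(-76) = ((-10)**2*4)*(-76) = (100*4)*(-76) = 400*(-76) = -30400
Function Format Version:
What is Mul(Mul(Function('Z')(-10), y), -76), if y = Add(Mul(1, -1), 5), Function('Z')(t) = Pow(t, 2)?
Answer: -30400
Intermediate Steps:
y = 4 (y = Add(-1, 5) = 4)
Mul(Mul(Function('Z')(-10), y), -76) = Mul(Mul(Pow(-10, 2), 4), -76) = Mul(Mul(100, 4), -76) = Mul(400, -76) = -30400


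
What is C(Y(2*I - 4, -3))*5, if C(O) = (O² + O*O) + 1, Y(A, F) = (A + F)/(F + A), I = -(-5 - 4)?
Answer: 15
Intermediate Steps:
I = 9 (I = -1*(-9) = 9)
Y(A, F) = 1 (Y(A, F) = (A + F)/(A + F) = 1)
C(O) = 1 + 2*O² (C(O) = (O² + O²) + 1 = 2*O² + 1 = 1 + 2*O²)
C(Y(2*I - 4, -3))*5 = (1 + 2*1²)*5 = (1 + 2*1)*5 = (1 + 2)*5 = 3*5 = 15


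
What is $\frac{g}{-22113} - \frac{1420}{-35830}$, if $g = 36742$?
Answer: $- \frac{128506540}{79230879} \approx -1.6219$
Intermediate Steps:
$\frac{g}{-22113} - \frac{1420}{-35830} = \frac{36742}{-22113} - \frac{1420}{-35830} = 36742 \left(- \frac{1}{22113}\right) - - \frac{142}{3583} = - \frac{36742}{22113} + \frac{142}{3583} = - \frac{128506540}{79230879}$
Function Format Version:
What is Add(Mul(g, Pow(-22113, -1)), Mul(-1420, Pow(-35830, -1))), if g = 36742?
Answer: Rational(-128506540, 79230879) ≈ -1.6219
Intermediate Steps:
Add(Mul(g, Pow(-22113, -1)), Mul(-1420, Pow(-35830, -1))) = Add(Mul(36742, Pow(-22113, -1)), Mul(-1420, Pow(-35830, -1))) = Add(Mul(36742, Rational(-1, 22113)), Mul(-1420, Rational(-1, 35830))) = Add(Rational(-36742, 22113), Rational(142, 3583)) = Rational(-128506540, 79230879)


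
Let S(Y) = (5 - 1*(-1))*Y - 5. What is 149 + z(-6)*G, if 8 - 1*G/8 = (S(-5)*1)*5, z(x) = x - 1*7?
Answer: -18883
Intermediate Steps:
z(x) = -7 + x (z(x) = x - 7 = -7 + x)
S(Y) = -5 + 6*Y (S(Y) = (5 + 1)*Y - 5 = 6*Y - 5 = -5 + 6*Y)
G = 1464 (G = 64 - 8*(-5 + 6*(-5))*1*5 = 64 - 8*(-5 - 30)*1*5 = 64 - 8*(-35*1)*5 = 64 - (-280)*5 = 64 - 8*(-175) = 64 + 1400 = 1464)
149 + z(-6)*G = 149 + (-7 - 6)*1464 = 149 - 13*1464 = 149 - 19032 = -18883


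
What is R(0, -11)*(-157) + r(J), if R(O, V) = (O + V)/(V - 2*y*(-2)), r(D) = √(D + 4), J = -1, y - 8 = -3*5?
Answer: -1727/39 + √3 ≈ -42.550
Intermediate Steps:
y = -7 (y = 8 - 3*5 = 8 - 15 = -7)
r(D) = √(4 + D)
R(O, V) = (O + V)/(-28 + V) (R(O, V) = (O + V)/(V - 2*(-7)*(-2)) = (O + V)/(V + 14*(-2)) = (O + V)/(V - 28) = (O + V)/(-28 + V))
R(0, -11)*(-157) + r(J) = ((0 - 11)/(-28 - 11))*(-157) + √(4 - 1) = (-11/(-39))*(-157) + √3 = -1/39*(-11)*(-157) + √3 = (11/39)*(-157) + √3 = -1727/39 + √3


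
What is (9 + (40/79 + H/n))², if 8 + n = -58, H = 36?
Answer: 60637369/755161 ≈ 80.297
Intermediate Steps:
n = -66 (n = -8 - 58 = -66)
(9 + (40/79 + H/n))² = (9 + (40/79 + 36/(-66)))² = (9 + (40*(1/79) + 36*(-1/66)))² = (9 + (40/79 - 6/11))² = (9 - 34/869)² = (7787/869)² = 60637369/755161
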